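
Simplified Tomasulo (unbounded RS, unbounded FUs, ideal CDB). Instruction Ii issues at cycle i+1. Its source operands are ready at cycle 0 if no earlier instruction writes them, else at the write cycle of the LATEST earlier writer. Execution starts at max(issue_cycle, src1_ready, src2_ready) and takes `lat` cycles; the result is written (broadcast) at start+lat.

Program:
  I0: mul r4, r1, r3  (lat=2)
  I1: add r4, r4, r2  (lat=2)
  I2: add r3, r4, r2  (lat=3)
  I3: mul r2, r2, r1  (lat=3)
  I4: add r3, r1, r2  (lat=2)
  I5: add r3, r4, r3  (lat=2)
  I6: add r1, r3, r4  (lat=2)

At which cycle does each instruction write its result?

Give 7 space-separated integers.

Answer: 3 5 8 7 9 11 13

Derivation:
I0 mul r4: issue@1 deps=(None,None) exec_start@1 write@3
I1 add r4: issue@2 deps=(0,None) exec_start@3 write@5
I2 add r3: issue@3 deps=(1,None) exec_start@5 write@8
I3 mul r2: issue@4 deps=(None,None) exec_start@4 write@7
I4 add r3: issue@5 deps=(None,3) exec_start@7 write@9
I5 add r3: issue@6 deps=(1,4) exec_start@9 write@11
I6 add r1: issue@7 deps=(5,1) exec_start@11 write@13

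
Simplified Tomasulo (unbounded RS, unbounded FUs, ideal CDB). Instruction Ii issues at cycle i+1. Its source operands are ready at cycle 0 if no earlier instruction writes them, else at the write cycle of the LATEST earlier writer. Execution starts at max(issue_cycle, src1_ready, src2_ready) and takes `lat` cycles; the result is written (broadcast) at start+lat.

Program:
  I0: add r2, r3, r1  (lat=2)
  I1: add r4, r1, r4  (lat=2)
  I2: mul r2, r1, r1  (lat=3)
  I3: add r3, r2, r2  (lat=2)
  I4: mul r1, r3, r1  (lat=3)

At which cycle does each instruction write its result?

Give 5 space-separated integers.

Answer: 3 4 6 8 11

Derivation:
I0 add r2: issue@1 deps=(None,None) exec_start@1 write@3
I1 add r4: issue@2 deps=(None,None) exec_start@2 write@4
I2 mul r2: issue@3 deps=(None,None) exec_start@3 write@6
I3 add r3: issue@4 deps=(2,2) exec_start@6 write@8
I4 mul r1: issue@5 deps=(3,None) exec_start@8 write@11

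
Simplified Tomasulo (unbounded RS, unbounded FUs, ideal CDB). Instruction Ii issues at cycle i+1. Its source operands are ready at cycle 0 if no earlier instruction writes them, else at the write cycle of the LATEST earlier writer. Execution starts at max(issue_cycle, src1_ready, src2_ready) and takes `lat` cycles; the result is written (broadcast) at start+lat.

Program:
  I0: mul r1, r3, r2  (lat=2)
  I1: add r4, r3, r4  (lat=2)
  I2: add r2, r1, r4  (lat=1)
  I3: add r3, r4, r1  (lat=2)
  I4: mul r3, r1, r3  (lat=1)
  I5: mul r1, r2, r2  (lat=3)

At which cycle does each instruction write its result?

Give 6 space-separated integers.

I0 mul r1: issue@1 deps=(None,None) exec_start@1 write@3
I1 add r4: issue@2 deps=(None,None) exec_start@2 write@4
I2 add r2: issue@3 deps=(0,1) exec_start@4 write@5
I3 add r3: issue@4 deps=(1,0) exec_start@4 write@6
I4 mul r3: issue@5 deps=(0,3) exec_start@6 write@7
I5 mul r1: issue@6 deps=(2,2) exec_start@6 write@9

Answer: 3 4 5 6 7 9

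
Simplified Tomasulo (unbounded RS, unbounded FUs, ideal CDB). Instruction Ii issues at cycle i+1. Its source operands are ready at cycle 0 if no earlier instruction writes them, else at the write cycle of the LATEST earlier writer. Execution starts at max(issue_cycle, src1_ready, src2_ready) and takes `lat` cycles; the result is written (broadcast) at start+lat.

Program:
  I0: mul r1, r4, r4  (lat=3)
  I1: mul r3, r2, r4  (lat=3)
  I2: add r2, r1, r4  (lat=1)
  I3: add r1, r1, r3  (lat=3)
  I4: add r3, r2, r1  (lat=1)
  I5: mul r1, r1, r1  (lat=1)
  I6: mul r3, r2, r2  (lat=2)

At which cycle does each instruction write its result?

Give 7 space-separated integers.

I0 mul r1: issue@1 deps=(None,None) exec_start@1 write@4
I1 mul r3: issue@2 deps=(None,None) exec_start@2 write@5
I2 add r2: issue@3 deps=(0,None) exec_start@4 write@5
I3 add r1: issue@4 deps=(0,1) exec_start@5 write@8
I4 add r3: issue@5 deps=(2,3) exec_start@8 write@9
I5 mul r1: issue@6 deps=(3,3) exec_start@8 write@9
I6 mul r3: issue@7 deps=(2,2) exec_start@7 write@9

Answer: 4 5 5 8 9 9 9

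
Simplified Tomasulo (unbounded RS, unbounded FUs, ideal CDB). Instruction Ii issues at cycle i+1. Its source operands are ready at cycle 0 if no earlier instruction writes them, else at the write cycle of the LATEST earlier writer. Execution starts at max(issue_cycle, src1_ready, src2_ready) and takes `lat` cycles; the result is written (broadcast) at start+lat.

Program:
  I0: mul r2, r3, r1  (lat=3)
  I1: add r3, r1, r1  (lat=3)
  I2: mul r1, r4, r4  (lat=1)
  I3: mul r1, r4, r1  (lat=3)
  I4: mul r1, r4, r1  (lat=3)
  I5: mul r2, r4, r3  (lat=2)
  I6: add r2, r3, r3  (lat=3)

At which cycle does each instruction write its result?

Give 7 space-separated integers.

I0 mul r2: issue@1 deps=(None,None) exec_start@1 write@4
I1 add r3: issue@2 deps=(None,None) exec_start@2 write@5
I2 mul r1: issue@3 deps=(None,None) exec_start@3 write@4
I3 mul r1: issue@4 deps=(None,2) exec_start@4 write@7
I4 mul r1: issue@5 deps=(None,3) exec_start@7 write@10
I5 mul r2: issue@6 deps=(None,1) exec_start@6 write@8
I6 add r2: issue@7 deps=(1,1) exec_start@7 write@10

Answer: 4 5 4 7 10 8 10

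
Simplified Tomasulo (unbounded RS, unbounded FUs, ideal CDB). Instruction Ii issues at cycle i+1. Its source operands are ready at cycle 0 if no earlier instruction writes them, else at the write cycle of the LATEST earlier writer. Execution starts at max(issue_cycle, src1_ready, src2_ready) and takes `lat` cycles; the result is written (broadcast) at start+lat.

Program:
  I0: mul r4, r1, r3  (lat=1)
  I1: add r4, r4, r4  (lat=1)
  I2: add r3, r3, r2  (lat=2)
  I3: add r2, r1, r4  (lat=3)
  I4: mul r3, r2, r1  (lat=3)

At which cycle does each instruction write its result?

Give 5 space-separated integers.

I0 mul r4: issue@1 deps=(None,None) exec_start@1 write@2
I1 add r4: issue@2 deps=(0,0) exec_start@2 write@3
I2 add r3: issue@3 deps=(None,None) exec_start@3 write@5
I3 add r2: issue@4 deps=(None,1) exec_start@4 write@7
I4 mul r3: issue@5 deps=(3,None) exec_start@7 write@10

Answer: 2 3 5 7 10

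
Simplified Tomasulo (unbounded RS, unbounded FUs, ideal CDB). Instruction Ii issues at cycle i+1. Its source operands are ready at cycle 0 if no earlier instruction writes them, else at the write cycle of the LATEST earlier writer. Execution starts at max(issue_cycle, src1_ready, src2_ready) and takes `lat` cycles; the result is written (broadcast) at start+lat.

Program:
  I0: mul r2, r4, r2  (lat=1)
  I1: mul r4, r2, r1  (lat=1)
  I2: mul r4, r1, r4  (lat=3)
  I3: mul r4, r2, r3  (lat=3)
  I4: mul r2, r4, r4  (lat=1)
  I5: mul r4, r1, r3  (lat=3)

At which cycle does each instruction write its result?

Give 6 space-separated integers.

I0 mul r2: issue@1 deps=(None,None) exec_start@1 write@2
I1 mul r4: issue@2 deps=(0,None) exec_start@2 write@3
I2 mul r4: issue@3 deps=(None,1) exec_start@3 write@6
I3 mul r4: issue@4 deps=(0,None) exec_start@4 write@7
I4 mul r2: issue@5 deps=(3,3) exec_start@7 write@8
I5 mul r4: issue@6 deps=(None,None) exec_start@6 write@9

Answer: 2 3 6 7 8 9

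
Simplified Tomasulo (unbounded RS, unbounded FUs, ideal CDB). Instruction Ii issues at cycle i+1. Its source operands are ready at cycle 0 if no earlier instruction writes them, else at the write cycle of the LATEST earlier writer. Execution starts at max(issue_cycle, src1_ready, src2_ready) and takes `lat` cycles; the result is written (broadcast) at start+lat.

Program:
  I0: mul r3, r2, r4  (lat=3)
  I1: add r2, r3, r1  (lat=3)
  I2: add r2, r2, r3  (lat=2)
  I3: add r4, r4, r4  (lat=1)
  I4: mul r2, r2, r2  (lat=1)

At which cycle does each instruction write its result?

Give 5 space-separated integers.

Answer: 4 7 9 5 10

Derivation:
I0 mul r3: issue@1 deps=(None,None) exec_start@1 write@4
I1 add r2: issue@2 deps=(0,None) exec_start@4 write@7
I2 add r2: issue@3 deps=(1,0) exec_start@7 write@9
I3 add r4: issue@4 deps=(None,None) exec_start@4 write@5
I4 mul r2: issue@5 deps=(2,2) exec_start@9 write@10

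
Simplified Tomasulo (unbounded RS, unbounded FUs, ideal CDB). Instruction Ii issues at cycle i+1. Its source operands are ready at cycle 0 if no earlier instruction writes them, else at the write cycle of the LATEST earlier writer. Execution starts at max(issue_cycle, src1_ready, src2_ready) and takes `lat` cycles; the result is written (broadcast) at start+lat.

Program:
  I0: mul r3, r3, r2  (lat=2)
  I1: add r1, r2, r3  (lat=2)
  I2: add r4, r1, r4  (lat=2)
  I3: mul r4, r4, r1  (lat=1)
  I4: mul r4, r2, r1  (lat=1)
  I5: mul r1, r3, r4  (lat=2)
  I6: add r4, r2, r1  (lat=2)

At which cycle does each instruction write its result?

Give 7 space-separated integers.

I0 mul r3: issue@1 deps=(None,None) exec_start@1 write@3
I1 add r1: issue@2 deps=(None,0) exec_start@3 write@5
I2 add r4: issue@3 deps=(1,None) exec_start@5 write@7
I3 mul r4: issue@4 deps=(2,1) exec_start@7 write@8
I4 mul r4: issue@5 deps=(None,1) exec_start@5 write@6
I5 mul r1: issue@6 deps=(0,4) exec_start@6 write@8
I6 add r4: issue@7 deps=(None,5) exec_start@8 write@10

Answer: 3 5 7 8 6 8 10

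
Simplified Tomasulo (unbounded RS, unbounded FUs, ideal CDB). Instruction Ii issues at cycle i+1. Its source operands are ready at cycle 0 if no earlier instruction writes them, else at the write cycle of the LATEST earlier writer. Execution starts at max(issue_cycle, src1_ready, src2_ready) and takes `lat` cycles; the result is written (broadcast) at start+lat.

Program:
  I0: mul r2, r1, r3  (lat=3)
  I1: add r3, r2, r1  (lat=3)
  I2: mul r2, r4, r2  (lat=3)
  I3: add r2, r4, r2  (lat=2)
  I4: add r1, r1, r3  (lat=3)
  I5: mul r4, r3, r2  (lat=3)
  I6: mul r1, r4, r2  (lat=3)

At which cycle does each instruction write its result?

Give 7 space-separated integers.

I0 mul r2: issue@1 deps=(None,None) exec_start@1 write@4
I1 add r3: issue@2 deps=(0,None) exec_start@4 write@7
I2 mul r2: issue@3 deps=(None,0) exec_start@4 write@7
I3 add r2: issue@4 deps=(None,2) exec_start@7 write@9
I4 add r1: issue@5 deps=(None,1) exec_start@7 write@10
I5 mul r4: issue@6 deps=(1,3) exec_start@9 write@12
I6 mul r1: issue@7 deps=(5,3) exec_start@12 write@15

Answer: 4 7 7 9 10 12 15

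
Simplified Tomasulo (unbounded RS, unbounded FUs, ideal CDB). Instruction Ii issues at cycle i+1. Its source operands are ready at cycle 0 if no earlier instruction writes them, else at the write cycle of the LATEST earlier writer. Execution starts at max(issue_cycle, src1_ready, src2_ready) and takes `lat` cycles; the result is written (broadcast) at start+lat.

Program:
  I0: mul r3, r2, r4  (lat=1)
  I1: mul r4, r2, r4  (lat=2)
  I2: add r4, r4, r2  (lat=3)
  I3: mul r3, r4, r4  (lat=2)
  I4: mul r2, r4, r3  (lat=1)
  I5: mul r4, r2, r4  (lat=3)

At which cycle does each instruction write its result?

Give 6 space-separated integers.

I0 mul r3: issue@1 deps=(None,None) exec_start@1 write@2
I1 mul r4: issue@2 deps=(None,None) exec_start@2 write@4
I2 add r4: issue@3 deps=(1,None) exec_start@4 write@7
I3 mul r3: issue@4 deps=(2,2) exec_start@7 write@9
I4 mul r2: issue@5 deps=(2,3) exec_start@9 write@10
I5 mul r4: issue@6 deps=(4,2) exec_start@10 write@13

Answer: 2 4 7 9 10 13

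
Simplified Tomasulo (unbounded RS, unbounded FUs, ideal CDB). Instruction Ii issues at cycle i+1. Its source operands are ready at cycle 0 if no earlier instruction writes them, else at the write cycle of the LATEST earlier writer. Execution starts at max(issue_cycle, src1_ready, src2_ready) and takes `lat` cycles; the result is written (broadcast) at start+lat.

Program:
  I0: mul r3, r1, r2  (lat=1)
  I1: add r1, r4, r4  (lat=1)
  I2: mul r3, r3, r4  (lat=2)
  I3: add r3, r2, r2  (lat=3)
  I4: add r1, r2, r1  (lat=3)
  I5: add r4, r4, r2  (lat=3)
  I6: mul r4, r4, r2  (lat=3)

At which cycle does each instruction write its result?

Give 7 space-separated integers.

Answer: 2 3 5 7 8 9 12

Derivation:
I0 mul r3: issue@1 deps=(None,None) exec_start@1 write@2
I1 add r1: issue@2 deps=(None,None) exec_start@2 write@3
I2 mul r3: issue@3 deps=(0,None) exec_start@3 write@5
I3 add r3: issue@4 deps=(None,None) exec_start@4 write@7
I4 add r1: issue@5 deps=(None,1) exec_start@5 write@8
I5 add r4: issue@6 deps=(None,None) exec_start@6 write@9
I6 mul r4: issue@7 deps=(5,None) exec_start@9 write@12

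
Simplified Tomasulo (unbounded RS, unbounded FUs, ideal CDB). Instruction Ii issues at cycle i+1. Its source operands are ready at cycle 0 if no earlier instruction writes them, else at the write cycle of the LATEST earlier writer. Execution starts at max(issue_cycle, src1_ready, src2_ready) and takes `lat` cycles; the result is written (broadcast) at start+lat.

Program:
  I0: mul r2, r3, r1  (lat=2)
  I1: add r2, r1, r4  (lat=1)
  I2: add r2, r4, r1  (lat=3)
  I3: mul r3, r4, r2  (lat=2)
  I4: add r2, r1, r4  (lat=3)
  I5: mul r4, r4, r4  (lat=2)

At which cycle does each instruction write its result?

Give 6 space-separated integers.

Answer: 3 3 6 8 8 8

Derivation:
I0 mul r2: issue@1 deps=(None,None) exec_start@1 write@3
I1 add r2: issue@2 deps=(None,None) exec_start@2 write@3
I2 add r2: issue@3 deps=(None,None) exec_start@3 write@6
I3 mul r3: issue@4 deps=(None,2) exec_start@6 write@8
I4 add r2: issue@5 deps=(None,None) exec_start@5 write@8
I5 mul r4: issue@6 deps=(None,None) exec_start@6 write@8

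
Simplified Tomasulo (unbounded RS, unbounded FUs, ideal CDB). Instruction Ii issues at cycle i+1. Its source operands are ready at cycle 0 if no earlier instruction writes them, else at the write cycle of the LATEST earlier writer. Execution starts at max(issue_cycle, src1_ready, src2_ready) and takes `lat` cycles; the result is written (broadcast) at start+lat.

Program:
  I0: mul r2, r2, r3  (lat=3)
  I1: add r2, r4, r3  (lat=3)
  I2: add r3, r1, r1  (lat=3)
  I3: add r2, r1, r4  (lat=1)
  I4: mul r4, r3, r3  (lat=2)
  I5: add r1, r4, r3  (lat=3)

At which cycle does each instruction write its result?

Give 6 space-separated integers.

Answer: 4 5 6 5 8 11

Derivation:
I0 mul r2: issue@1 deps=(None,None) exec_start@1 write@4
I1 add r2: issue@2 deps=(None,None) exec_start@2 write@5
I2 add r3: issue@3 deps=(None,None) exec_start@3 write@6
I3 add r2: issue@4 deps=(None,None) exec_start@4 write@5
I4 mul r4: issue@5 deps=(2,2) exec_start@6 write@8
I5 add r1: issue@6 deps=(4,2) exec_start@8 write@11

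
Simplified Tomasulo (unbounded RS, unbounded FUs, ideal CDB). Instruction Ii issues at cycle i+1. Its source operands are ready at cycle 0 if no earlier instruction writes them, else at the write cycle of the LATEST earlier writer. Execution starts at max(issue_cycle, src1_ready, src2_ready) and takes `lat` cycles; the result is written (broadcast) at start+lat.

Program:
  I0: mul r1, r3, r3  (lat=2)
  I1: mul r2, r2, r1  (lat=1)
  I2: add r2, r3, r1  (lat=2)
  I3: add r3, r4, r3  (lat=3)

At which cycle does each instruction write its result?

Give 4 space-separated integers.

I0 mul r1: issue@1 deps=(None,None) exec_start@1 write@3
I1 mul r2: issue@2 deps=(None,0) exec_start@3 write@4
I2 add r2: issue@3 deps=(None,0) exec_start@3 write@5
I3 add r3: issue@4 deps=(None,None) exec_start@4 write@7

Answer: 3 4 5 7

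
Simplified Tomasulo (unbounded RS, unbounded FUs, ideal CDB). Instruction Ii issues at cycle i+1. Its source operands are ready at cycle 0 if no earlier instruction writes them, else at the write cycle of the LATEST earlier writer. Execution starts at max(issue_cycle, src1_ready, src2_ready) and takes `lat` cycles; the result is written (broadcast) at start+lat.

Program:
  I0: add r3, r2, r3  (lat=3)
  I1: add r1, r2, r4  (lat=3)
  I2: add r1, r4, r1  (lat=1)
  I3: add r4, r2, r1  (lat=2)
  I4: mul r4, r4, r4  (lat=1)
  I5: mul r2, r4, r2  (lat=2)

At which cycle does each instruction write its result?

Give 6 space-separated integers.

I0 add r3: issue@1 deps=(None,None) exec_start@1 write@4
I1 add r1: issue@2 deps=(None,None) exec_start@2 write@5
I2 add r1: issue@3 deps=(None,1) exec_start@5 write@6
I3 add r4: issue@4 deps=(None,2) exec_start@6 write@8
I4 mul r4: issue@5 deps=(3,3) exec_start@8 write@9
I5 mul r2: issue@6 deps=(4,None) exec_start@9 write@11

Answer: 4 5 6 8 9 11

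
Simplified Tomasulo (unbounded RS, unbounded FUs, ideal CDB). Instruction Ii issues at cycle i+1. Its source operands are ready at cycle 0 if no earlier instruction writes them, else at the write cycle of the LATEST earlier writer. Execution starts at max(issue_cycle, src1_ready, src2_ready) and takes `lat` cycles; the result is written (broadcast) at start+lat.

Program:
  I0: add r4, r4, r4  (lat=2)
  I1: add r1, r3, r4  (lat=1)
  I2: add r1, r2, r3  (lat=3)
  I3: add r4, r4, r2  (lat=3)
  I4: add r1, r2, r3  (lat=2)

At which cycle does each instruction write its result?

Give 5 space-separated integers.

I0 add r4: issue@1 deps=(None,None) exec_start@1 write@3
I1 add r1: issue@2 deps=(None,0) exec_start@3 write@4
I2 add r1: issue@3 deps=(None,None) exec_start@3 write@6
I3 add r4: issue@4 deps=(0,None) exec_start@4 write@7
I4 add r1: issue@5 deps=(None,None) exec_start@5 write@7

Answer: 3 4 6 7 7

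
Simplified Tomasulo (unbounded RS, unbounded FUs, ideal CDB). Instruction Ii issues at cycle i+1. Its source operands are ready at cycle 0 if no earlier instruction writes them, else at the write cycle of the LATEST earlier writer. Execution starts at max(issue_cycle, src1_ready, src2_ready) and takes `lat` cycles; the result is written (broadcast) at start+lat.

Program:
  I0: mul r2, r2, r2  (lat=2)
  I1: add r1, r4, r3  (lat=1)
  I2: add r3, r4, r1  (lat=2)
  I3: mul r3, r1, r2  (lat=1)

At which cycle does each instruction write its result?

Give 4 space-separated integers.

I0 mul r2: issue@1 deps=(None,None) exec_start@1 write@3
I1 add r1: issue@2 deps=(None,None) exec_start@2 write@3
I2 add r3: issue@3 deps=(None,1) exec_start@3 write@5
I3 mul r3: issue@4 deps=(1,0) exec_start@4 write@5

Answer: 3 3 5 5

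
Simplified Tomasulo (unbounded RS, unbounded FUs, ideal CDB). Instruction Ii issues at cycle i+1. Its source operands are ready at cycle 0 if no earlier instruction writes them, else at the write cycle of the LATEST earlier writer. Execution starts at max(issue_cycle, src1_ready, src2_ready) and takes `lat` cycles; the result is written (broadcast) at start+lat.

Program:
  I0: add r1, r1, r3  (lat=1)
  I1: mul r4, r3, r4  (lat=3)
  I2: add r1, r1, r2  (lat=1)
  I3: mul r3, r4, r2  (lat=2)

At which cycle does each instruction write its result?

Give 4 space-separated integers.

Answer: 2 5 4 7

Derivation:
I0 add r1: issue@1 deps=(None,None) exec_start@1 write@2
I1 mul r4: issue@2 deps=(None,None) exec_start@2 write@5
I2 add r1: issue@3 deps=(0,None) exec_start@3 write@4
I3 mul r3: issue@4 deps=(1,None) exec_start@5 write@7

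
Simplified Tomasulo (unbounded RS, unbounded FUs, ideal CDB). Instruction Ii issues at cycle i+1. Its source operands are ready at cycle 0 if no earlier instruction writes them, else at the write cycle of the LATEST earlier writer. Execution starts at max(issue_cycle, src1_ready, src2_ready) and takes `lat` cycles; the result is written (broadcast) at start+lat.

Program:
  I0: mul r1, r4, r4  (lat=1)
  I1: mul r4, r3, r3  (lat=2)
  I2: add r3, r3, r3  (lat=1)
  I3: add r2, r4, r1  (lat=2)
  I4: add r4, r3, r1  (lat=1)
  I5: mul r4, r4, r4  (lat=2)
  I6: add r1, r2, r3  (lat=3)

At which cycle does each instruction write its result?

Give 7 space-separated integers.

I0 mul r1: issue@1 deps=(None,None) exec_start@1 write@2
I1 mul r4: issue@2 deps=(None,None) exec_start@2 write@4
I2 add r3: issue@3 deps=(None,None) exec_start@3 write@4
I3 add r2: issue@4 deps=(1,0) exec_start@4 write@6
I4 add r4: issue@5 deps=(2,0) exec_start@5 write@6
I5 mul r4: issue@6 deps=(4,4) exec_start@6 write@8
I6 add r1: issue@7 deps=(3,2) exec_start@7 write@10

Answer: 2 4 4 6 6 8 10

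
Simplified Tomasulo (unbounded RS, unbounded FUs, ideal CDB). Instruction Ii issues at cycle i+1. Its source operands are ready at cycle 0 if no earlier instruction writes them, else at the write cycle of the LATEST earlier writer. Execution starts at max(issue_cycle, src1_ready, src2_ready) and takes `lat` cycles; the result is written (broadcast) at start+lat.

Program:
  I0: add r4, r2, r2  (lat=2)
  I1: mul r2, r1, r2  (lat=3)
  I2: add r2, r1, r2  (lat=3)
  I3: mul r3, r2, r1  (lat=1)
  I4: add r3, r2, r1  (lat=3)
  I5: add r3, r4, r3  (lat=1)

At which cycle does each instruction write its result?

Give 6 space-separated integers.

I0 add r4: issue@1 deps=(None,None) exec_start@1 write@3
I1 mul r2: issue@2 deps=(None,None) exec_start@2 write@5
I2 add r2: issue@3 deps=(None,1) exec_start@5 write@8
I3 mul r3: issue@4 deps=(2,None) exec_start@8 write@9
I4 add r3: issue@5 deps=(2,None) exec_start@8 write@11
I5 add r3: issue@6 deps=(0,4) exec_start@11 write@12

Answer: 3 5 8 9 11 12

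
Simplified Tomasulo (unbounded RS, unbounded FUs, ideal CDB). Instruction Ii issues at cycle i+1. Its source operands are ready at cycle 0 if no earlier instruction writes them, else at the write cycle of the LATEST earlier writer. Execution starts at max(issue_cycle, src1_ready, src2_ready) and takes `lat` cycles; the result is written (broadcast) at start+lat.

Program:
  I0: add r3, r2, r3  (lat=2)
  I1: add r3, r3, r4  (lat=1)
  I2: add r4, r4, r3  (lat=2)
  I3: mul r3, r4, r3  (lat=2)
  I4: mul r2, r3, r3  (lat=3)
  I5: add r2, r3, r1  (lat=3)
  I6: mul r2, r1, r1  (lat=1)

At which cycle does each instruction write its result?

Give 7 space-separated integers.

Answer: 3 4 6 8 11 11 8

Derivation:
I0 add r3: issue@1 deps=(None,None) exec_start@1 write@3
I1 add r3: issue@2 deps=(0,None) exec_start@3 write@4
I2 add r4: issue@3 deps=(None,1) exec_start@4 write@6
I3 mul r3: issue@4 deps=(2,1) exec_start@6 write@8
I4 mul r2: issue@5 deps=(3,3) exec_start@8 write@11
I5 add r2: issue@6 deps=(3,None) exec_start@8 write@11
I6 mul r2: issue@7 deps=(None,None) exec_start@7 write@8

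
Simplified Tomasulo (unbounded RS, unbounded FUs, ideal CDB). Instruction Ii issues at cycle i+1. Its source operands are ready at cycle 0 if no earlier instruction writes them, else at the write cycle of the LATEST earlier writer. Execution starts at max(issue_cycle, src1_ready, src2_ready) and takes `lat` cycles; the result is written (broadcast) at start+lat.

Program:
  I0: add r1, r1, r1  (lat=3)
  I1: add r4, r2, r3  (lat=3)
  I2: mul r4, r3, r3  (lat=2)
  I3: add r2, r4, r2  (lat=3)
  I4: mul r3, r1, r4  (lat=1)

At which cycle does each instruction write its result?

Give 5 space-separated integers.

I0 add r1: issue@1 deps=(None,None) exec_start@1 write@4
I1 add r4: issue@2 deps=(None,None) exec_start@2 write@5
I2 mul r4: issue@3 deps=(None,None) exec_start@3 write@5
I3 add r2: issue@4 deps=(2,None) exec_start@5 write@8
I4 mul r3: issue@5 deps=(0,2) exec_start@5 write@6

Answer: 4 5 5 8 6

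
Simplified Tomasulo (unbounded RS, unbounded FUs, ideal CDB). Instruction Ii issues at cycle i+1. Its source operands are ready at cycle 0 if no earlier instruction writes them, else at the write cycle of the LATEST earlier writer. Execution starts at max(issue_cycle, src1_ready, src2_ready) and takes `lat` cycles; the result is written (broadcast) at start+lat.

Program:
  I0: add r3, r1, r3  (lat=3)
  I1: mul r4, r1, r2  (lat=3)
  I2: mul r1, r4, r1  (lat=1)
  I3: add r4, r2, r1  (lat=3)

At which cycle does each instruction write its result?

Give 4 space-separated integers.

I0 add r3: issue@1 deps=(None,None) exec_start@1 write@4
I1 mul r4: issue@2 deps=(None,None) exec_start@2 write@5
I2 mul r1: issue@3 deps=(1,None) exec_start@5 write@6
I3 add r4: issue@4 deps=(None,2) exec_start@6 write@9

Answer: 4 5 6 9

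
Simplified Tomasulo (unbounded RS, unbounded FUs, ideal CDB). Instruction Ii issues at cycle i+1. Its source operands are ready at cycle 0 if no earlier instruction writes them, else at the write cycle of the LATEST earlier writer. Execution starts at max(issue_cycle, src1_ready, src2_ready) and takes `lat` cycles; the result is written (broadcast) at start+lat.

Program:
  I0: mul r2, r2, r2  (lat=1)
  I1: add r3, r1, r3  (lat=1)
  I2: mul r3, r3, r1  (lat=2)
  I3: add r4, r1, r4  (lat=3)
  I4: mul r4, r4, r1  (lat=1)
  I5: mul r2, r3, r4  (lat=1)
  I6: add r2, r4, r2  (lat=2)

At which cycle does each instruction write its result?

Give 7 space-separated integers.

Answer: 2 3 5 7 8 9 11

Derivation:
I0 mul r2: issue@1 deps=(None,None) exec_start@1 write@2
I1 add r3: issue@2 deps=(None,None) exec_start@2 write@3
I2 mul r3: issue@3 deps=(1,None) exec_start@3 write@5
I3 add r4: issue@4 deps=(None,None) exec_start@4 write@7
I4 mul r4: issue@5 deps=(3,None) exec_start@7 write@8
I5 mul r2: issue@6 deps=(2,4) exec_start@8 write@9
I6 add r2: issue@7 deps=(4,5) exec_start@9 write@11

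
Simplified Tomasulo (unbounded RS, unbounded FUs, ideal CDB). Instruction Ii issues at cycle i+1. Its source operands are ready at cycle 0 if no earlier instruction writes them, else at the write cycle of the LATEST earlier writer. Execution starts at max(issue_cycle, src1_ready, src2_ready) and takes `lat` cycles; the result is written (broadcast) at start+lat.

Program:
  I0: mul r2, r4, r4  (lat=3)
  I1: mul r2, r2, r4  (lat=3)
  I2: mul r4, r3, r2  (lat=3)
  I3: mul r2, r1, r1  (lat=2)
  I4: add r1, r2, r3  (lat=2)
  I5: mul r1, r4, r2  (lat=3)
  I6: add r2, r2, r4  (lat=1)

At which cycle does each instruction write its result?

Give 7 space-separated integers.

I0 mul r2: issue@1 deps=(None,None) exec_start@1 write@4
I1 mul r2: issue@2 deps=(0,None) exec_start@4 write@7
I2 mul r4: issue@3 deps=(None,1) exec_start@7 write@10
I3 mul r2: issue@4 deps=(None,None) exec_start@4 write@6
I4 add r1: issue@5 deps=(3,None) exec_start@6 write@8
I5 mul r1: issue@6 deps=(2,3) exec_start@10 write@13
I6 add r2: issue@7 deps=(3,2) exec_start@10 write@11

Answer: 4 7 10 6 8 13 11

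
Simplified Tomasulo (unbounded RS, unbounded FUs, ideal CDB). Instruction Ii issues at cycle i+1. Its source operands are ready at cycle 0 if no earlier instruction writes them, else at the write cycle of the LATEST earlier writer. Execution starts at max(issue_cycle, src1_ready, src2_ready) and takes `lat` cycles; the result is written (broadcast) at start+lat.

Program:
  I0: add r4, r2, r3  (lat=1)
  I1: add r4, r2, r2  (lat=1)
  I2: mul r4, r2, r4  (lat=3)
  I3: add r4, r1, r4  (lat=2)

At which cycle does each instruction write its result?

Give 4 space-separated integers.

I0 add r4: issue@1 deps=(None,None) exec_start@1 write@2
I1 add r4: issue@2 deps=(None,None) exec_start@2 write@3
I2 mul r4: issue@3 deps=(None,1) exec_start@3 write@6
I3 add r4: issue@4 deps=(None,2) exec_start@6 write@8

Answer: 2 3 6 8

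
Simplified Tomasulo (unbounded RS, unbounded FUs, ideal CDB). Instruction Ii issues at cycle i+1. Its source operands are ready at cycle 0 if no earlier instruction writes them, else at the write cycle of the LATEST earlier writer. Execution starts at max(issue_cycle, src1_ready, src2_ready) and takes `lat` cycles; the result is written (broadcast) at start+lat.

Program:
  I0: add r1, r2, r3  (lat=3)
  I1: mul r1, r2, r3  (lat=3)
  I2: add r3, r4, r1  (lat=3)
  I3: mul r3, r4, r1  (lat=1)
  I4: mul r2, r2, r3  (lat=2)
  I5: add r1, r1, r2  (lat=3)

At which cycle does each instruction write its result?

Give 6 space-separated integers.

Answer: 4 5 8 6 8 11

Derivation:
I0 add r1: issue@1 deps=(None,None) exec_start@1 write@4
I1 mul r1: issue@2 deps=(None,None) exec_start@2 write@5
I2 add r3: issue@3 deps=(None,1) exec_start@5 write@8
I3 mul r3: issue@4 deps=(None,1) exec_start@5 write@6
I4 mul r2: issue@5 deps=(None,3) exec_start@6 write@8
I5 add r1: issue@6 deps=(1,4) exec_start@8 write@11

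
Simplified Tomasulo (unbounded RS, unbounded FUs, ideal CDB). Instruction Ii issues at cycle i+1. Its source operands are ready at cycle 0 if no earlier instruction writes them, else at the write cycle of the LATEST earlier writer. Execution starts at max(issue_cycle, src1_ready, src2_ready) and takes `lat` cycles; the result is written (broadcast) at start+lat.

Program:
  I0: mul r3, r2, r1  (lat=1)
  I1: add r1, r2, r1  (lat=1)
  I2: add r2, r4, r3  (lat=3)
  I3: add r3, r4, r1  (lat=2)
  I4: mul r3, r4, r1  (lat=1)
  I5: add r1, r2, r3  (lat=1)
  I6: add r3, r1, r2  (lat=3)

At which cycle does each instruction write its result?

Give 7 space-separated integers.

Answer: 2 3 6 6 6 7 10

Derivation:
I0 mul r3: issue@1 deps=(None,None) exec_start@1 write@2
I1 add r1: issue@2 deps=(None,None) exec_start@2 write@3
I2 add r2: issue@3 deps=(None,0) exec_start@3 write@6
I3 add r3: issue@4 deps=(None,1) exec_start@4 write@6
I4 mul r3: issue@5 deps=(None,1) exec_start@5 write@6
I5 add r1: issue@6 deps=(2,4) exec_start@6 write@7
I6 add r3: issue@7 deps=(5,2) exec_start@7 write@10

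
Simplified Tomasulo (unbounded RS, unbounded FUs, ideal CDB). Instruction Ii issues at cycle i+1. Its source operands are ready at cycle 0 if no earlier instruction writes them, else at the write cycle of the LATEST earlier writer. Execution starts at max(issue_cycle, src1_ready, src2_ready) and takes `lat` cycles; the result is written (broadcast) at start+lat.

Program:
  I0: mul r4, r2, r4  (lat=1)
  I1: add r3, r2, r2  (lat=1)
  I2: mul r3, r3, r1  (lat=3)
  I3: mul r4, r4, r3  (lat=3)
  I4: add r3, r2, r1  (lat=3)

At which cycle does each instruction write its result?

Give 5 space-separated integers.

I0 mul r4: issue@1 deps=(None,None) exec_start@1 write@2
I1 add r3: issue@2 deps=(None,None) exec_start@2 write@3
I2 mul r3: issue@3 deps=(1,None) exec_start@3 write@6
I3 mul r4: issue@4 deps=(0,2) exec_start@6 write@9
I4 add r3: issue@5 deps=(None,None) exec_start@5 write@8

Answer: 2 3 6 9 8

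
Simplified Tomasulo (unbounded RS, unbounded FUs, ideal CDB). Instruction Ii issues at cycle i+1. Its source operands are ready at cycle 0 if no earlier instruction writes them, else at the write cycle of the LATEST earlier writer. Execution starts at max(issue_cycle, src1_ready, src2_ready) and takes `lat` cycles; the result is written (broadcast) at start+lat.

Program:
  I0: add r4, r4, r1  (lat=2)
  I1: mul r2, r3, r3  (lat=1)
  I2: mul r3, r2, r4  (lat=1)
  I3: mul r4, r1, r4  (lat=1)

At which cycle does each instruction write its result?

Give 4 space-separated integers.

Answer: 3 3 4 5

Derivation:
I0 add r4: issue@1 deps=(None,None) exec_start@1 write@3
I1 mul r2: issue@2 deps=(None,None) exec_start@2 write@3
I2 mul r3: issue@3 deps=(1,0) exec_start@3 write@4
I3 mul r4: issue@4 deps=(None,0) exec_start@4 write@5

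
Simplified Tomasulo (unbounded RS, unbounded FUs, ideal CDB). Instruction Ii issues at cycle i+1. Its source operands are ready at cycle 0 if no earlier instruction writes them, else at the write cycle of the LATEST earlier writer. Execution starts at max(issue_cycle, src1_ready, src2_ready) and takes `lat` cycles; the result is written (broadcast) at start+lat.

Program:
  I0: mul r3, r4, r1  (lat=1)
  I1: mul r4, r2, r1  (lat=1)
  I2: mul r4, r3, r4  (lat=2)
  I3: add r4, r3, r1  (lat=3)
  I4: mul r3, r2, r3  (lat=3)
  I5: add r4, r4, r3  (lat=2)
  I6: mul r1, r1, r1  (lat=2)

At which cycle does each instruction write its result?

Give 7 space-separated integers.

Answer: 2 3 5 7 8 10 9

Derivation:
I0 mul r3: issue@1 deps=(None,None) exec_start@1 write@2
I1 mul r4: issue@2 deps=(None,None) exec_start@2 write@3
I2 mul r4: issue@3 deps=(0,1) exec_start@3 write@5
I3 add r4: issue@4 deps=(0,None) exec_start@4 write@7
I4 mul r3: issue@5 deps=(None,0) exec_start@5 write@8
I5 add r4: issue@6 deps=(3,4) exec_start@8 write@10
I6 mul r1: issue@7 deps=(None,None) exec_start@7 write@9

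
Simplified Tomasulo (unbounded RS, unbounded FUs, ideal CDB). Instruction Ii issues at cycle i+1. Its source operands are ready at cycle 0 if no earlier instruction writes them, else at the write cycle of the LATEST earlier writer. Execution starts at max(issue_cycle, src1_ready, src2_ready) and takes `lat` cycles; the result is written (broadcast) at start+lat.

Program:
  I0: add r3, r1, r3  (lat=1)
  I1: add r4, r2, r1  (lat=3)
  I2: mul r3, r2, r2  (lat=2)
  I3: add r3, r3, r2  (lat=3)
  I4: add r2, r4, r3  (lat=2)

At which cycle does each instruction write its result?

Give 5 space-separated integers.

I0 add r3: issue@1 deps=(None,None) exec_start@1 write@2
I1 add r4: issue@2 deps=(None,None) exec_start@2 write@5
I2 mul r3: issue@3 deps=(None,None) exec_start@3 write@5
I3 add r3: issue@4 deps=(2,None) exec_start@5 write@8
I4 add r2: issue@5 deps=(1,3) exec_start@8 write@10

Answer: 2 5 5 8 10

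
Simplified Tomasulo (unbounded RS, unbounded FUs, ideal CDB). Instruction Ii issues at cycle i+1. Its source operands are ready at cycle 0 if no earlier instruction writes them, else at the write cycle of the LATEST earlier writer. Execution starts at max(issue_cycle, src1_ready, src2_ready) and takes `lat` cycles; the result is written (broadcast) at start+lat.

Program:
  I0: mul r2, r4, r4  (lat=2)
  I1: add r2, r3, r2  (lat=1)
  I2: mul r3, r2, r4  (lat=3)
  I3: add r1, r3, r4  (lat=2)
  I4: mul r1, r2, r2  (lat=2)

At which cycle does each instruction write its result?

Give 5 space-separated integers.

I0 mul r2: issue@1 deps=(None,None) exec_start@1 write@3
I1 add r2: issue@2 deps=(None,0) exec_start@3 write@4
I2 mul r3: issue@3 deps=(1,None) exec_start@4 write@7
I3 add r1: issue@4 deps=(2,None) exec_start@7 write@9
I4 mul r1: issue@5 deps=(1,1) exec_start@5 write@7

Answer: 3 4 7 9 7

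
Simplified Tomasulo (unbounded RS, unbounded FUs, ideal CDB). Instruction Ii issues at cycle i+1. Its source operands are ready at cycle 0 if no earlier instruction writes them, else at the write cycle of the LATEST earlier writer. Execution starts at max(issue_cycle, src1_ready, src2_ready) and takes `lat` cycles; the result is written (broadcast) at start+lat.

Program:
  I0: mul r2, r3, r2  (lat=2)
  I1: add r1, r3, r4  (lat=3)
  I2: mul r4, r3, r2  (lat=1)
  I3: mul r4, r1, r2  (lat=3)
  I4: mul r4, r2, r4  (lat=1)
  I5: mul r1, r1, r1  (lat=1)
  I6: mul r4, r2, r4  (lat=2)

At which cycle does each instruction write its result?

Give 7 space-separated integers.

I0 mul r2: issue@1 deps=(None,None) exec_start@1 write@3
I1 add r1: issue@2 deps=(None,None) exec_start@2 write@5
I2 mul r4: issue@3 deps=(None,0) exec_start@3 write@4
I3 mul r4: issue@4 deps=(1,0) exec_start@5 write@8
I4 mul r4: issue@5 deps=(0,3) exec_start@8 write@9
I5 mul r1: issue@6 deps=(1,1) exec_start@6 write@7
I6 mul r4: issue@7 deps=(0,4) exec_start@9 write@11

Answer: 3 5 4 8 9 7 11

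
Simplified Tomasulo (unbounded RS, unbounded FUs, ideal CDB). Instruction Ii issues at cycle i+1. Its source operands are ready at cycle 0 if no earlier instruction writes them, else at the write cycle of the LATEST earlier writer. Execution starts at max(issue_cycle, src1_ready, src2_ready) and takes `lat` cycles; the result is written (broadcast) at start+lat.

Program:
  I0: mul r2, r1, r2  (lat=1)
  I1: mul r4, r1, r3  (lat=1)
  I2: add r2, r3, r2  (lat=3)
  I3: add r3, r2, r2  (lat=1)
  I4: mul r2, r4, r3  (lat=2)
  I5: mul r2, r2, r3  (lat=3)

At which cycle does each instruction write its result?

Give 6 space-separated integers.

Answer: 2 3 6 7 9 12

Derivation:
I0 mul r2: issue@1 deps=(None,None) exec_start@1 write@2
I1 mul r4: issue@2 deps=(None,None) exec_start@2 write@3
I2 add r2: issue@3 deps=(None,0) exec_start@3 write@6
I3 add r3: issue@4 deps=(2,2) exec_start@6 write@7
I4 mul r2: issue@5 deps=(1,3) exec_start@7 write@9
I5 mul r2: issue@6 deps=(4,3) exec_start@9 write@12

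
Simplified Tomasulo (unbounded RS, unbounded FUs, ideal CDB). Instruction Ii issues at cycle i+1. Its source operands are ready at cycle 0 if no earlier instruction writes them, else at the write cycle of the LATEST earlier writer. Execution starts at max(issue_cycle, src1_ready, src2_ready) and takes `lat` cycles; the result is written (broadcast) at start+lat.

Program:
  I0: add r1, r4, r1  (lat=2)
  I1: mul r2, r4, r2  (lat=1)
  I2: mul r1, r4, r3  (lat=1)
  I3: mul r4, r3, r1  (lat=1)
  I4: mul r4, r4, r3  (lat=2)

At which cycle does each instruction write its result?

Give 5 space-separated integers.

I0 add r1: issue@1 deps=(None,None) exec_start@1 write@3
I1 mul r2: issue@2 deps=(None,None) exec_start@2 write@3
I2 mul r1: issue@3 deps=(None,None) exec_start@3 write@4
I3 mul r4: issue@4 deps=(None,2) exec_start@4 write@5
I4 mul r4: issue@5 deps=(3,None) exec_start@5 write@7

Answer: 3 3 4 5 7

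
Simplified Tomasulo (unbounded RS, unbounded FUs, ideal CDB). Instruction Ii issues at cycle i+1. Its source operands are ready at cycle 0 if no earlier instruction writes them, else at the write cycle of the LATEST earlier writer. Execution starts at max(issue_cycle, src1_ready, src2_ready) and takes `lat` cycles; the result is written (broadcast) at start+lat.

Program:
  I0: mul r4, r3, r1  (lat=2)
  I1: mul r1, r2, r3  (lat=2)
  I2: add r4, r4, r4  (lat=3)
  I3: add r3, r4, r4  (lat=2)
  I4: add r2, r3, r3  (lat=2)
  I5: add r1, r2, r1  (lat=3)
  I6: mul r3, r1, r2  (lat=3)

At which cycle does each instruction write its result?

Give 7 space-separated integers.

Answer: 3 4 6 8 10 13 16

Derivation:
I0 mul r4: issue@1 deps=(None,None) exec_start@1 write@3
I1 mul r1: issue@2 deps=(None,None) exec_start@2 write@4
I2 add r4: issue@3 deps=(0,0) exec_start@3 write@6
I3 add r3: issue@4 deps=(2,2) exec_start@6 write@8
I4 add r2: issue@5 deps=(3,3) exec_start@8 write@10
I5 add r1: issue@6 deps=(4,1) exec_start@10 write@13
I6 mul r3: issue@7 deps=(5,4) exec_start@13 write@16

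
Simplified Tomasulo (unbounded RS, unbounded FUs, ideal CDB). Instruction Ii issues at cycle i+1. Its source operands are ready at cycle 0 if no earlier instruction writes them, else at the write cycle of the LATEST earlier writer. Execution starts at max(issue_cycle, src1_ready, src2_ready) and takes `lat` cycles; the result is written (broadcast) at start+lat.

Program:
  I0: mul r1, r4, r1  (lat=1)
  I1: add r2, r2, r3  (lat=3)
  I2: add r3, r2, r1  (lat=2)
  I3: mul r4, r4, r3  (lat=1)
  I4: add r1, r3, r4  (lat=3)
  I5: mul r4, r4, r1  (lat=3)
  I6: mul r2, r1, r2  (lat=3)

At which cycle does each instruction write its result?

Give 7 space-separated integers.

I0 mul r1: issue@1 deps=(None,None) exec_start@1 write@2
I1 add r2: issue@2 deps=(None,None) exec_start@2 write@5
I2 add r3: issue@3 deps=(1,0) exec_start@5 write@7
I3 mul r4: issue@4 deps=(None,2) exec_start@7 write@8
I4 add r1: issue@5 deps=(2,3) exec_start@8 write@11
I5 mul r4: issue@6 deps=(3,4) exec_start@11 write@14
I6 mul r2: issue@7 deps=(4,1) exec_start@11 write@14

Answer: 2 5 7 8 11 14 14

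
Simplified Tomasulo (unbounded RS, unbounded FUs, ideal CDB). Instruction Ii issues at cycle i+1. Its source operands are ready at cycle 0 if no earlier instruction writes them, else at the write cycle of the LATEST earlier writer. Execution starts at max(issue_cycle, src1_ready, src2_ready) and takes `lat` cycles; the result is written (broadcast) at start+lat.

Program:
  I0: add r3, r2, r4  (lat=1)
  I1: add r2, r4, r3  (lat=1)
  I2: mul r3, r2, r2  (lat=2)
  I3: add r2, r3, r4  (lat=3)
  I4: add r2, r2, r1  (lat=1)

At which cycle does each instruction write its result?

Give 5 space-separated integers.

I0 add r3: issue@1 deps=(None,None) exec_start@1 write@2
I1 add r2: issue@2 deps=(None,0) exec_start@2 write@3
I2 mul r3: issue@3 deps=(1,1) exec_start@3 write@5
I3 add r2: issue@4 deps=(2,None) exec_start@5 write@8
I4 add r2: issue@5 deps=(3,None) exec_start@8 write@9

Answer: 2 3 5 8 9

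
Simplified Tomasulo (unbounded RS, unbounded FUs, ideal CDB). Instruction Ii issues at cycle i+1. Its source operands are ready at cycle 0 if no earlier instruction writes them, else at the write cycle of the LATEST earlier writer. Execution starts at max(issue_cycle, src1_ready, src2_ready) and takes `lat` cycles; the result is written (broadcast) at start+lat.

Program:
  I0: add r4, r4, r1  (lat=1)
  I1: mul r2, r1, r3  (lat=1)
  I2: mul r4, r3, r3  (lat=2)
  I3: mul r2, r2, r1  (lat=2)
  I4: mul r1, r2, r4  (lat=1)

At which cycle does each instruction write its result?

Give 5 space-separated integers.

Answer: 2 3 5 6 7

Derivation:
I0 add r4: issue@1 deps=(None,None) exec_start@1 write@2
I1 mul r2: issue@2 deps=(None,None) exec_start@2 write@3
I2 mul r4: issue@3 deps=(None,None) exec_start@3 write@5
I3 mul r2: issue@4 deps=(1,None) exec_start@4 write@6
I4 mul r1: issue@5 deps=(3,2) exec_start@6 write@7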